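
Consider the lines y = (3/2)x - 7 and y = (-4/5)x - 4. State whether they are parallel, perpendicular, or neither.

Slope of line 1: m1 = 3/2
Slope of line 2: m2 = -4/5
m1 != m2 (3/2 != -4/5), so not parallel.
m1 * m2 = (3/2) * (-4/5) = -6/5 != -1, so not perpendicular.
The lines are neither parallel nor perpendicular.

Neither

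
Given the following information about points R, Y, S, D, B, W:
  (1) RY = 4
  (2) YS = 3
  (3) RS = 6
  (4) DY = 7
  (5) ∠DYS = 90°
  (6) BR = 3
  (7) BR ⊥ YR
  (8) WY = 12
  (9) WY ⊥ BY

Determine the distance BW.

Step 1: By the law of cosines on triangle BRY: BY² = 3² + 4² − 2·3·4·cos(90°) = 25, so BY = 5.
Step 2: By the law of cosines on triangle BYW: BW² = 5² + 12² − 2·5·12·cos(90°) = 169, so BW = 13.

Therefore, the length of BW = 13.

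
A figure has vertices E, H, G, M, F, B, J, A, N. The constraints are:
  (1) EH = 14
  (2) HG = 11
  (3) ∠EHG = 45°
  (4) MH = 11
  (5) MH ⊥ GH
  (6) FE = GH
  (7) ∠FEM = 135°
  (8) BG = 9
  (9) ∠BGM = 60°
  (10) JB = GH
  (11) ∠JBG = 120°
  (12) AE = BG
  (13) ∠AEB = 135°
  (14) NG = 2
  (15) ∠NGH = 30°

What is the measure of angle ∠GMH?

Step 1: By the law of cosines on triangle MHG: MG² = 11² + 11² − 2·11·11·cos(90°) = 242, so MG = 11·√2.
Step 2: By the inverse law of cosines on triangle GMH: cos(∠GMH) = ((11·√2)² + 11² − 11²) / (2·11·√2·11) = 242/342.24 = 0.7071, so ∠GMH = 45°.

Therefore, the measure of angle ∠GMH = 45°.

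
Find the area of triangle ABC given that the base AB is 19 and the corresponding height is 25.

A triangle's area is half the area of a rectangle with the same base and height.
Area = (1/2) * 19 * 25 = 475/2.

475/2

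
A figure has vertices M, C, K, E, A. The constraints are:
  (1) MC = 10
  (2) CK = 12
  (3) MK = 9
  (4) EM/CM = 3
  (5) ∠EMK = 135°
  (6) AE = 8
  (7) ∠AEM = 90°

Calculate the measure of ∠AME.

From the given relations: EM = 3·CM = 3·10 = 30.
Step 1: By the law of cosines on triangle MEA: MA² = 30² + 8² − 2·30·8·cos(90°) = 964, so MA ≈ 31.05.
Step 2: By the inverse law of cosines on triangle AME: cos(∠AME) = (31.05² + 30² − 8²) / (2·31.05·30) = 1800/1862.9 = 0.9662, so ∠AME = 14.93°.

Therefore, the measure of angle ∠AME = 14.93°.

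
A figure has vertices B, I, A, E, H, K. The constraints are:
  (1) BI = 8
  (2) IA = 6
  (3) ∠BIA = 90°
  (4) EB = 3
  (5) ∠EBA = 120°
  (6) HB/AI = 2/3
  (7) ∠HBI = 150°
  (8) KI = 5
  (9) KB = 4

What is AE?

Step 1: By the law of cosines on triangle BIA: BA² = 8² + 6² − 2·8·6·cos(90°) = 100, so BA = 10.
Step 2: By the law of cosines on triangle ABE: AE² = 10² + 3² − 2·10·3·cos(120°) = 139, so AE = √139.

Therefore, the length of AE = √139.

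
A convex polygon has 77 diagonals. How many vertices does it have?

Using d = n(n - 3)/2, we solve 77 = n(n - 3)/2.
So n(n - 3) = 154.
Testing n = 14: 14 * 11 = 154 = 154. Correct.
The polygon has 14 sides.

14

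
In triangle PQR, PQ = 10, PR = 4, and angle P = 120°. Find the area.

When two sides and the included angle are known, the area formula is (1/2)ab sin(C).
The height from one side to the opposite vertex is 4 sin(120°) = 2*sqrt(3).
Area = (1/2) * 10 * 2*sqrt(3) = 10*sqrt(3).

10*sqrt(3)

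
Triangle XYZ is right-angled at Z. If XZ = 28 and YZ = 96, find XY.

XY = sqrt(28^2 + 96^2) = sqrt(10000) = 100

100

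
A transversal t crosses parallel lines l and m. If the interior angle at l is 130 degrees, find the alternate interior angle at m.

Alternate interior angles formed by parallel lines and a transversal are equal.
The given angle is 130 degrees.
The alternate interior angle = 130 degrees.

130 degrees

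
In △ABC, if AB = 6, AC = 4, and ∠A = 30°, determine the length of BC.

When two sides and the included angle are known, the law of cosines gives the third side.
c^2 = a^2 + b^2 - 2ab cos(C) generalizes the Pythagorean theorem to non-right triangles.
Here: BC^2 = 36 + 16 - 48*(sqrt(3)/2) = 52 - 24*sqrt(3)
BC = 2*sqrt(13 - 6*sqrt(3))

2*sqrt(13 - 6*sqrt(3))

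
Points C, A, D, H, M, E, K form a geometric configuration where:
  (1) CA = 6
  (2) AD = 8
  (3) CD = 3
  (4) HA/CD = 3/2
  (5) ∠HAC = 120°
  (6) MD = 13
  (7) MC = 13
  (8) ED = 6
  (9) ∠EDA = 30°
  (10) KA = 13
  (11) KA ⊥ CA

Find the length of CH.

From the given relations: HA = 3/2·CD = 3/2·3 ≈ 4.5.
Step 1: By the law of cosines on triangle CAH: CH² = 6² + 4.5² − 2·6·4.5·cos(120°) = 83.25, so CH = 3/2·√37.

Therefore, the length of CH = 3/2·√37.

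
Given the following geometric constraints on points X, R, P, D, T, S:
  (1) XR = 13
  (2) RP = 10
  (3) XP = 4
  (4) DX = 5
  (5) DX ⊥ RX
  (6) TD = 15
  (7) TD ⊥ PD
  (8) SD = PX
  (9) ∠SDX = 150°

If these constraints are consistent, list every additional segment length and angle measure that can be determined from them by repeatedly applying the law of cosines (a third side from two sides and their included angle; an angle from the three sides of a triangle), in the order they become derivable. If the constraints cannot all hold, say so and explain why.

The constraints are consistent. Derivable facts, in order:
After 1 step:
- RD = √194
- XS ≈ 8.7
- ∠PRX = 13.33°
- ∠PXR = 35.18°
- ∠RPX = 131.49°
After 2 steps:
- ∠DRX = 21.04°
- ∠DSX = 16.71°
- ∠DXS = 13.29°
- ∠RDX = 68.96°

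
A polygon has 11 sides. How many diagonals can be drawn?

Total line segments between 11 vertices = C(11,2) = 55.
Subtract the 11 sides: 55 - 11 = 44 diagonals.

44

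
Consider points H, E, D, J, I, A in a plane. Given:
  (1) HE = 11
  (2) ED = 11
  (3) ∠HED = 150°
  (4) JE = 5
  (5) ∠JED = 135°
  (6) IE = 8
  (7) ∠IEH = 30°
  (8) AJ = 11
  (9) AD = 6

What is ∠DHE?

Step 1: By the law of cosines on triangle HED: HD² = 11² + 11² − 2·11·11·cos(150°) = 451.58, so HD ≈ 21.25.
Step 2: By the inverse law of cosines on triangle DHE: cos(∠DHE) = (21.25² + 11² − 11²) / (2·21.25·11) = 451.58/467.51 = 0.9659, so ∠DHE = 15°.

Therefore, the measure of angle ∠DHE = 15°.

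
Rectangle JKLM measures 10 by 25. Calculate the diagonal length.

A rectangle's diagonal splits it into two right triangles, with the diagonal as the hypotenuse.
By the Pythagorean theorem, d^2 = 10^2 + 25^2 = 725.
Therefore d = sqrt(725) = 5*sqrt(29).

5*sqrt(29)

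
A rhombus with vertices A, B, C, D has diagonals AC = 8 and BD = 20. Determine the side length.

The diagonals of a rhombus bisect each other at right angles.
Half-diagonals: 8/2 = 4 and 20/2 = 10
side = sqrt(4^2 + 10^2)
side = sqrt(16 + 100)
side = sqrt(116) = 2*sqrt(29)

2*sqrt(29)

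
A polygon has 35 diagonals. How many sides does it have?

Using d = n(n - 3)/2, we solve 35 = n(n - 3)/2.
So n(n - 3) = 70.
Testing n = 10: 10 * 7 = 70 = 70. Correct.
The polygon has 10 sides.

10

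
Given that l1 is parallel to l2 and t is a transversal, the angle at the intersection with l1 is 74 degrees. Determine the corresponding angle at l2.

Corresponding angles are equal: 74 degrees.

74 degrees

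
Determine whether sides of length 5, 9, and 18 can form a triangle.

The longest side is 18. The other two sides sum to 5 + 9 = 14.
Since 14 ≤ 18, the two shorter sides cannot reach around to close the triangle.

No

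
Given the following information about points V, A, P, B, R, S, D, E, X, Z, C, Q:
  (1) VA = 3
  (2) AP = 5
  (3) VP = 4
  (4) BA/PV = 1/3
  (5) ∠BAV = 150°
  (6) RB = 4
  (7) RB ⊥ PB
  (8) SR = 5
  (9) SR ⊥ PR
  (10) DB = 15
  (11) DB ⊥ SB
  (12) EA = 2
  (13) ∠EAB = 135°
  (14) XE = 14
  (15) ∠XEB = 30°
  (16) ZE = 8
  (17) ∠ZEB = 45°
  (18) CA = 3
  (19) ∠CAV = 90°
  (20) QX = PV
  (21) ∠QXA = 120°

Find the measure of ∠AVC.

Step 1: By the law of cosines on triangle VAC: VC² = 3² + 3² − 2·3·3·cos(90°) = 18, so VC = 3·√2.
Step 2: By the inverse law of cosines on triangle AVC: cos(∠AVC) = (3² + (3·√2)² − 3²) / (2·3·3·√2) = 18/25.46 = 0.7071, so ∠AVC = 45°.

Therefore, the measure of angle ∠AVC = 45°.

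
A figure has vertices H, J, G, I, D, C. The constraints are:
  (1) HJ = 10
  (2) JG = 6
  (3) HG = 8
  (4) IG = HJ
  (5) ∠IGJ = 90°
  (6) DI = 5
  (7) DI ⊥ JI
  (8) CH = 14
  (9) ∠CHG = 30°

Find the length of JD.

From the given relations: IG = HJ = 10.
Step 1: By the law of cosines on triangle JGI: JI² = 6² + 10² − 2·6·10·cos(90°) = 136, so JI = 2·√34.
Step 2: By the law of cosines on triangle JID: JD² = (2·√34)² + 5² − 2·2·√34·5·cos(90°) = 161, so JD = √161.

Therefore, the length of JD = √161.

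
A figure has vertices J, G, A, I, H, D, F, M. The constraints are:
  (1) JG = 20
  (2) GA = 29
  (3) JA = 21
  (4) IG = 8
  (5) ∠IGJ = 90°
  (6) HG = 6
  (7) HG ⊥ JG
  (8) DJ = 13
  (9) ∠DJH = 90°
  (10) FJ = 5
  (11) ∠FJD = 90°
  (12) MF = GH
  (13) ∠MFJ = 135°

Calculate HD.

Step 1: By the law of cosines on triangle JGH: JH² = 20² + 6² − 2·20·6·cos(90°) = 436, so JH = 2·√109.
Step 2: By the law of cosines on triangle HJD: HD² = (2·√109)² + 13² − 2·2·√109·13·cos(90°) = 605, so HD = 11·√5.

Therefore, the length of HD = 11·√5.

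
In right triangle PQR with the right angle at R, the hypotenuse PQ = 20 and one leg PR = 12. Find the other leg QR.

Rearranging the Pythagorean theorem to solve for the unknown leg:
leg^2 = hypotenuse^2 - known_leg^2 = 400 - 144 = 256
leg = sqrt(256) = 16.

16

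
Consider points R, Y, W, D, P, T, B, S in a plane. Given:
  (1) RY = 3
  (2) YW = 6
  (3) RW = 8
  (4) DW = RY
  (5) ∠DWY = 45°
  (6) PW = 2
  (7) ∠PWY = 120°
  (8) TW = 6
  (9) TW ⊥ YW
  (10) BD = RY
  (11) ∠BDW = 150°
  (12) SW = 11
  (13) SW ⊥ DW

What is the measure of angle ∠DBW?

From the given relations: BD = RY = 3; DW = RY = 3.
Step 1: By the law of cosines on triangle BDW: BW² = 3² + 3² − 2·3·3·cos(150°) = 33.59, so BW ≈ 5.8.
Step 2: By the inverse law of cosines on triangle DBW: cos(∠DBW) = (3² + 5.8² − 3²) / (2·3·5.8) = 33.59/34.77 = 0.9659, so ∠DBW = 15°.

Therefore, the measure of angle ∠DBW = 15°.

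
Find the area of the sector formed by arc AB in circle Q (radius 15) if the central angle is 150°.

The full circle has area πr² = π(15)² = 225*pi.
The sector covers 150° out of 360°, a fraction of 5/12.
Sector area = 225*pi × 5/12 = 375*pi/4.

375*pi/4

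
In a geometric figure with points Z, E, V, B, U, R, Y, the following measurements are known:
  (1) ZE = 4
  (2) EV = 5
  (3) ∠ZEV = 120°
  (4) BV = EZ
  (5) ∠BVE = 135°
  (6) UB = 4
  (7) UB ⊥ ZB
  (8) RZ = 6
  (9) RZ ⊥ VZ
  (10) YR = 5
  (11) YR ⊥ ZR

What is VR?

Step 1: By the law of cosines on triangle ZEV: ZV² = 4² + 5² − 2·4·5·cos(120°) = 61, so ZV = √61.
Step 2: By the law of cosines on triangle VZR: VR² = √61² + 6² − 2·√61·6·cos(90°) = 97, so VR = √97.

Therefore, the length of VR = √97.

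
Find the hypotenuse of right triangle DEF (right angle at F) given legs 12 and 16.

By the Pythagorean theorem: DE^2 = DF^2 + EF^2
DE^2 = 12^2 + 16^2 = 144 + 256 = 400
DE = sqrt(400) = 20

20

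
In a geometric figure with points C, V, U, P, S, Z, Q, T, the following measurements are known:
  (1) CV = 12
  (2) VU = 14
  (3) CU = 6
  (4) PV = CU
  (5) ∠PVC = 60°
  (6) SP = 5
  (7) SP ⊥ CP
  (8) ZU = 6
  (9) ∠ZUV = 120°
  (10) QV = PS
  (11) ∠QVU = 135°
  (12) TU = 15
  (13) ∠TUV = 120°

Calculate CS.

From the given relations: PV = CU = 6.
Step 1: By the law of cosines on triangle CVP: CP² = 12² + 6² − 2·12·6·cos(60°) = 108, so CP = 6·√3.
Step 2: By the law of cosines on triangle CPS: CS² = (6·√3)² + 5² − 2·6·√3·5·cos(90°) = 133, so CS = √133.

Therefore, the length of CS = √133.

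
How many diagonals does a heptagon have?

Each of the 7 vertices connects to 4 non-adjacent vertices via diagonals.
Total connections = 7 × 4 = 28, but each diagonal is counted twice.
Number of diagonals = 28 / 2 = 14.

14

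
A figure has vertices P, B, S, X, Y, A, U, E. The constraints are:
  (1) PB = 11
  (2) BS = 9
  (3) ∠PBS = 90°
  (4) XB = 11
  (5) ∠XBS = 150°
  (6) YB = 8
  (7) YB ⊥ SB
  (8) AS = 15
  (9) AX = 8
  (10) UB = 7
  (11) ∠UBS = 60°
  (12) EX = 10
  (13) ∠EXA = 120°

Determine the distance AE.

Step 1: By the law of cosines on triangle AXE: AE² = 8² + 10² − 2·8·10·cos(120°) = 244, so AE = 2·√61.

Therefore, the length of AE = 2·√61.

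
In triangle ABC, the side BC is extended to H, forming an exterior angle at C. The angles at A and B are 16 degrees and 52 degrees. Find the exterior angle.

By the exterior angle theorem, an exterior angle of a triangle equals the sum of the two remote interior angles.
Exterior angle = angle A + angle B
Exterior angle = 16 + 52 = 68 degrees

68 degrees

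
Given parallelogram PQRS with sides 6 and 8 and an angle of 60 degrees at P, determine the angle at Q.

Consecutive angles are supplementary: angle Q = 180 - 60 = 120 degrees.

120 degrees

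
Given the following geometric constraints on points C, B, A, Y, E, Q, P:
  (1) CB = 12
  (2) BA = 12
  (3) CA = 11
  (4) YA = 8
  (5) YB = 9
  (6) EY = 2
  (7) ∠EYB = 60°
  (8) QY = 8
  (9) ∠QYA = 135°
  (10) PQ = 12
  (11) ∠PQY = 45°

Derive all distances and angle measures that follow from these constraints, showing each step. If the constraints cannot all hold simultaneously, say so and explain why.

The constraints are consistent.

Step 1: From BY = 9, YE = 2, and ∠BYE = 60°, by the law of cosines:
  BE² = BY² + YE² - 2·BY·YE·cos(60°) = 81 + 4 - 18 = 67
  BE = √67

Step 2: From AY = 8, YQ = 8, and ∠AYQ = 135°, by the law of cosines:
  AQ² = AY² + YQ² - 2·AY·YQ·cos(135°) = 64 + 64 + 90.51 = 218.5
  AQ ≈ 14.78

Step 3: From YQ = 8, QP = 12, and ∠YQP = 45°, by the law of cosines:
  YP² = YQ² + QP² - 2·YQ·QP·cos(45°) = 64 + 144 - 135.8 = 72.24
  YP ≈ 8.5

Step 4: From CA = 11, CB = 12, AB = 12, by the inverse law of cosines:
  cos(∠ACB) = (CA² + CB² - AB²) / (2·CA·CB)
  ∠ACB = 62.72°

Step 5: From BA = 12, BC = 12, AC = 11, by the inverse law of cosines:
  cos(∠ABC) = (BA² + BC² - AC²) / (2·BA·BC)
  ∠ABC = 54.56°

Step 6: From BA = 12, BY = 9, AY = 8, by the inverse law of cosines:
  cos(∠ABY) = (BA² + BY² - AY²) / (2·BA·BY)
  ∠ABY = 41.81°

Step 7: From AB = 12, AC = 11, BC = 12, by the inverse law of cosines:
  cos(∠BAC) = (AB² + AC² - BC²) / (2·AB·AC)
  ∠BAC = 62.72°

Step 8: From AB = 12, AY = 8, BY = 9, by the inverse law of cosines:
  cos(∠BAY) = (AB² + AY² - BY²) / (2·AB·AY)
  ∠BAY = 48.59°

Step 9: From YA = 8, YB = 9, AB = 12, by the inverse law of cosines:
  cos(∠AYB) = (YA² + YB² - AB²) / (2·YA·YB)
  ∠AYB = 89.6°

Step 10: From BE = √67, BY = 9, EY = 2, by the inverse law of cosines:
  cos(∠EBY) = (BE² + BY² - EY²) / (2·BE·BY)
  ∠EBY = 12.22°

Step 11: From AQ = 14.78, AY = 8, QY = 8, by the inverse law of cosines:
  cos(∠QAY) = (AQ² + AY² - QY²) / (2·AQ·AY)
  ∠QAY = 22.5°

Step 12: From YP = 8.5, YQ = 8, PQ = 12, by the inverse law of cosines:
  cos(∠PYQ) = (YP² + YQ² - PQ²) / (2·YP·YQ)
  ∠PYQ = 93.27°

Step 13: From EB = √67, EY = 2, BY = 9, by the inverse law of cosines:
  cos(∠BEY) = (EB² + EY² - BY²) / (2·EB·EY)
  ∠BEY = 107.78°

Step 14: From QA = 14.78, QY = 8, AY = 8, by the inverse law of cosines:
  cos(∠AQY) = (QA² + QY² - AY²) / (2·QA·QY)
  ∠AQY = 22.5°

Step 15: From PQ = 12, PY = 8.5, QY = 8, by the inverse law of cosines:
  cos(∠QPY) = (PQ² + PY² - QY²) / (2·PQ·PY)
  ∠QPY = 41.73°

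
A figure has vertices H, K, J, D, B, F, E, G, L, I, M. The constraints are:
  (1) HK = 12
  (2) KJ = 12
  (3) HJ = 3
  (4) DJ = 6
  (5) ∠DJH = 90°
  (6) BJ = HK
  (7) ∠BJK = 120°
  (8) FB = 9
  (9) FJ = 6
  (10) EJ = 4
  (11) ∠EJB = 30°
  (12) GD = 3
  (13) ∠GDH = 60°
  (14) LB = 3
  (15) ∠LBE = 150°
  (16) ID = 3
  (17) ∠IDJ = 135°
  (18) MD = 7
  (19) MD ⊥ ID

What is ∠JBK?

From the given relations: BJ = HK = 12.
Step 1: By the law of cosines on triangle BJK: BK² = 12² + 12² − 2·12·12·cos(120°) = 432, so BK = 12·√3.
Step 2: By the inverse law of cosines on triangle JBK: cos(∠JBK) = (12² + (12·√3)² − 12²) / (2·12·12·√3) = 432/498.83 = 0.866, so ∠JBK = 30°.

Therefore, the measure of angle ∠JBK = 30°.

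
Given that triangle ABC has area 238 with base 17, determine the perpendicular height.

Rearranging the area formula Area = (1/2) * base * height:
height = 2 * Area / base = 2 * 238 / 17 = 28.

28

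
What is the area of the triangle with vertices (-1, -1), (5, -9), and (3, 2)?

The Shoelace formula computes the area from vertex coordinates by summing cross products.
For vertices (-1,-1), (5,-9), (3,2):
Signed sum = -1*-9 - 5*-1 + 5*2 - 3*-9 + 3*-1 - -1*2
= 14 + 37 + -1 = 50
Area = (1/2)|50| = 25.

25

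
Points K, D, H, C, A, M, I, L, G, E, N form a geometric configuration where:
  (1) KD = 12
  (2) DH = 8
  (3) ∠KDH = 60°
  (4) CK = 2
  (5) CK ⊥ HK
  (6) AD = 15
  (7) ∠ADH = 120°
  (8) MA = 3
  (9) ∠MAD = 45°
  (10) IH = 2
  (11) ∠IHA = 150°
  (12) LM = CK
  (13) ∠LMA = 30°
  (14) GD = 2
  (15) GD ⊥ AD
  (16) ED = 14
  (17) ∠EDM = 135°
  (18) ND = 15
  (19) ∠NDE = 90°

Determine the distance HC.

Step 1: By the law of cosines on triangle HDK: HK² = 8² + 12² − 2·8·12·cos(60°) = 112, so HK = 4·√7.
Step 2: By the law of cosines on triangle HKC: HC² = (4·√7)² + 2² − 2·4·√7·2·cos(90°) = 116, so HC = 2·√29.

Therefore, the length of HC = 2·√29.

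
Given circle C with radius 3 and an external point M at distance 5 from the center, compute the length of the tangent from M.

The tangent, radius, and line from the external point to the center form a right triangle.
The right angle is where the tangent meets the radius.
By the Pythagorean theorem: tangent² + 3² = 5²
tangent² = 25 - 9 = 16
tangent = 4

4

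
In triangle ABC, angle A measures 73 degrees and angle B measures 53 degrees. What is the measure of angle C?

The interior angles sum to 180°: angle C = 180 - 73 - 53 = 54°.
The triangle is acute (angles 73°, 53°, 54°).

54 degrees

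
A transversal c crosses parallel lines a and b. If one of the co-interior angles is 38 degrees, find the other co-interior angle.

Co-interior angles (same-side interior) formed by parallel lines and a transversal are supplementary (sum to 180 degrees).
The given angle is 38 degrees.
The co-interior angle = 180 - 38 = 142 degrees.

142 degrees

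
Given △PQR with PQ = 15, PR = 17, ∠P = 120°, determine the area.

Area = (1/2) * PQ * PR * sin(P)
Area = (1/2) * 15 * 17 * sin(120°)
Area = (1/2) * 15 * 17 * sqrt(3)/2
Area = 255*sqrt(3)/4

255*sqrt(3)/4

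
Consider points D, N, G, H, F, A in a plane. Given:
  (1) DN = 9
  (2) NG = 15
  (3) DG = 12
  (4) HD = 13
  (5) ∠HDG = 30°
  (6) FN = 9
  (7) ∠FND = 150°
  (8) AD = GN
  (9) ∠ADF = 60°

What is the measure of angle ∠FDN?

Step 1: By the law of cosines on triangle DNF: DF² = 9² + 9² − 2·9·9·cos(150°) = 302.3, so DF ≈ 17.39.
Step 2: By the inverse law of cosines on triangle FDN: cos(∠FDN) = (17.39² + 9² − 9²) / (2·17.39·9) = 302.3/312.96 = 0.9659, so ∠FDN = 15°.

Therefore, the measure of angle ∠FDN = 15°.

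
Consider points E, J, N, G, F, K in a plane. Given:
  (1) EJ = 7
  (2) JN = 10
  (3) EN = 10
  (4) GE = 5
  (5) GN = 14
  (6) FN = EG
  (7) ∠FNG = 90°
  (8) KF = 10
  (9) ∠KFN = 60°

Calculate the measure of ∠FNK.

From the given relations: FN = EG = 5.
Step 1: By the law of cosines on triangle NFK: NK² = 5² + 10² − 2·5·10·cos(60°) = 75, so NK = 5·√3.
Step 2: By the inverse law of cosines on triangle FNK: cos(∠FNK) = (5² + (5·√3)² − 10²) / (2·5·5·√3) = 0/86.6 = 0, so ∠FNK = 90°.

Therefore, the measure of angle ∠FNK = 90°.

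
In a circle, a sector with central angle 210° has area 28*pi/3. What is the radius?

Sector area A = πr² × θ/360, so r² = 360A / (πθ).
r² = 360 × 28*pi/3 / (π × 210)
r² = 16
r = 4

4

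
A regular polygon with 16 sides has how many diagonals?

The number of diagonals in an n-gon is n(n - 3)/2.
For n = 16: 16(16 - 3)/2 = 16 × 13 / 2 = 104.

104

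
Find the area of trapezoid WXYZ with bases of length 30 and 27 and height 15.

Area = (30 + 27) * 15 / 2 = 855 / 2 = 855/2

855/2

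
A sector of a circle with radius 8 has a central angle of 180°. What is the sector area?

Sector area = π(8²)(1/2) = 32*pi

32*pi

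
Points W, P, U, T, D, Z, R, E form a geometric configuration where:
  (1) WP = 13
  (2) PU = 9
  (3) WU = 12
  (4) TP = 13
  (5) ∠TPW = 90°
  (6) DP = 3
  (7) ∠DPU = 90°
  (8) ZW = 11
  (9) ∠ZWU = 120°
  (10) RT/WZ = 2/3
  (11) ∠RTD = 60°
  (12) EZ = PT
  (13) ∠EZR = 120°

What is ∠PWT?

Step 1: By the law of cosines on triangle WPT: WT² = 13² + 13² − 2·13·13·cos(90°) = 338, so WT = 13·√2.
Step 2: By the inverse law of cosines on triangle PWT: cos(∠PWT) = (13² + (13·√2)² − 13²) / (2·13·13·√2) = 338/478 = 0.7071, so ∠PWT = 45°.

Therefore, the measure of angle ∠PWT = 45°.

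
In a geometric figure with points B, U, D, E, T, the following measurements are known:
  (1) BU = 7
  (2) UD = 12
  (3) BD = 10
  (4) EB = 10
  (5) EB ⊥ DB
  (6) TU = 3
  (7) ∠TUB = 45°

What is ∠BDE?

Step 1: By the law of cosines on triangle DBE: DE² = 10² + 10² − 2·10·10·cos(90°) = 200, so DE = 10·√2.
Step 2: By the inverse law of cosines on triangle BDE: cos(∠BDE) = (10² + (10·√2)² − 10²) / (2·10·10·√2) = 200/282.84 = 0.7071, so ∠BDE = 45°.

Therefore, the measure of angle ∠BDE = 45°.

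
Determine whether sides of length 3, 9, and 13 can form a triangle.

No.
The triangle inequality is violated: 3 + 9 = 12 ≤ 13.
These lengths cannot form a triangle.

No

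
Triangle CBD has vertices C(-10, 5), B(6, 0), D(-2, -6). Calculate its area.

Using the Shoelace formula for a triangle:
Area = (1/2)|x0(y1 - y2) + x1(y2 - y0) + x2(y0 - y1)|
Area = (1/2)|-10(0 - -6) + 6(-6 - 5) + -2(5 - 0)|
Area = (1/2)|-60 + -66 + -10|
Area = (1/2)|-136|
Area = (1/2)(136)
Area = 68

68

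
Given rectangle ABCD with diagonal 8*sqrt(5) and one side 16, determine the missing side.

The diagonal of a rectangle forms a right triangle with the two sides.
Rearranging the Pythagorean theorem: missing side = sqrt(d^2 - known^2).
= sqrt(320 - 256) = sqrt(64) = 8.

8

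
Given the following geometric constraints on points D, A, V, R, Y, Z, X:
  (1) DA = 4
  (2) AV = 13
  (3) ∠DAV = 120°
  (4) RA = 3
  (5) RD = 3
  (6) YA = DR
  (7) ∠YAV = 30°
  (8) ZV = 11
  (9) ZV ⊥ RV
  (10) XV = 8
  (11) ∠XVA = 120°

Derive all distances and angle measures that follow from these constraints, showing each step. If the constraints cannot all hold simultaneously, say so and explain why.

The constraints are consistent.

From the given relations:
  YA = DR = 3

Step 1: From DA = 4, AV = 13, and ∠DAV = 120°, by the law of cosines:
  DV² = DA² + AV² - 2·DA·AV·cos(120°) = 16 + 169 + 52 = 237
  DV ≈ 15.39

Step 2: From AV = 13, VX = 8, and ∠AVX = 120°, by the law of cosines:
  AX² = AV² + VX² - 2·AV·VX·cos(120°) = 169 + 64 + 104 = 337
  AX ≈ 18.36

Step 3: From VA = 13, AY = 3, and ∠VAY = 30°, by the law of cosines:
  VY² = VA² + AY² - 2·VA·AY·cos(30°) = 169 + 9 - 67.55 = 110.5
  VY ≈ 10.51

Step 4: From DA = 4, DR = 3, AR = 3, by the inverse law of cosines:
  cos(∠ADR) = (DA² + DR² - AR²) / (2·DA·DR)
  ∠ADR = 48.19°

Step 5: From AD = 4, AR = 3, DR = 3, by the inverse law of cosines:
  cos(∠DAR) = (AD² + AR² - DR²) / (2·AD·AR)
  ∠DAR = 48.19°

Step 6: From RA = 3, RD = 3, AD = 4, by the inverse law of cosines:
  cos(∠ARD) = (RA² + RD² - AD²) / (2·RA·RD)
  ∠ARD = 83.62°

Step 7: From DA = 4, DV = 15.39, AV = 13, by the inverse law of cosines:
  cos(∠ADV) = (DA² + DV² - AV²) / (2·DA·DV)
  ∠ADV = 47°

Step 8: From AV = 13, AX = 18.36, VX = 8, by the inverse law of cosines:
  cos(∠VAX) = (AV² + AX² - VX²) / (2·AV·AX)
  ∠VAX = 22.17°

Step 9: From VA = 13, VD = 15.39, AD = 4, by the inverse law of cosines:
  cos(∠AVD) = (VA² + VD² - AD²) / (2·VA·VD)
  ∠AVD = 13°

Step 10: From VA = 13, VY = 10.51, AY = 3, by the inverse law of cosines:
  cos(∠AVY) = (VA² + VY² - AY²) / (2·VA·VY)
  ∠AVY = 8.21°

Step 11: From YA = 3, YV = 10.51, AV = 13, by the inverse law of cosines:
  cos(∠AYV) = (YA² + YV² - AV²) / (2·YA·YV)
  ∠AYV = 141.79°

Step 12: From XA = 18.36, XV = 8, AV = 13, by the inverse law of cosines:
  cos(∠AXV) = (XA² + XV² - AV²) / (2·XA·XV)
  ∠AXV = 37.83°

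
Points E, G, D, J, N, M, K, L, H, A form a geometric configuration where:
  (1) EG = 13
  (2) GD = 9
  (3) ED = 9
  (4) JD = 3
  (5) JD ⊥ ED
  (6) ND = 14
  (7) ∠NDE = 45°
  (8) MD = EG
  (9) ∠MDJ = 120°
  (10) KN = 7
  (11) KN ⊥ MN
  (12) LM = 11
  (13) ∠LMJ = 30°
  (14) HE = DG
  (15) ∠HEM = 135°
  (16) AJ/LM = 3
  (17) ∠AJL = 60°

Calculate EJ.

Step 1: By the law of cosines on triangle EDJ: EJ² = 9² + 3² − 2·9·3·cos(90°) = 90, so EJ = 3·√10.

Therefore, the length of EJ = 3·√10.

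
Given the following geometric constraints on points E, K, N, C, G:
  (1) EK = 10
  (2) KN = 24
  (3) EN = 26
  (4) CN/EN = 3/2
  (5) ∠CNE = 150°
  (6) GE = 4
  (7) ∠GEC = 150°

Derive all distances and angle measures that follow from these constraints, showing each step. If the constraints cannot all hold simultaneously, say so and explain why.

The constraints are consistent.

From the given relations:
  CN = 3/2·EN = 3/2·26 = 39

Step 1: From EN = 26, NC = 39, and ∠ENC = 150°, by the law of cosines:
  EC² = EN² + NC² - 2·EN·NC·cos(150°) = 676 + 1521 + 1756 = 3953
  EC ≈ 62.88

Step 2: From EK = 10, EN = 26, KN = 24, by the inverse law of cosines:
  cos(∠KEN) = (EK² + EN² - KN²) / (2·EK·EN)
  ∠KEN = 67.38°

Step 3: From KE = 10, KN = 24, EN = 26, by the inverse law of cosines:
  cos(∠EKN) = (KE² + KN² - EN²) / (2·KE·KN)
  ∠EKN = 90°

Step 4: From NE = 26, NK = 24, EK = 10, by the inverse law of cosines:
  cos(∠ENK) = (NE² + NK² - EK²) / (2·NE·NK)
  ∠ENK = 22.62°

Step 5: From CE = 62.88, EG = 4, and ∠CEG = 150°, by the law of cosines:
  CG² = CE² + EG² - 2·CE·EG·cos(150°) = 3953 + 16 + 435.6 = 4405
  CG ≈ 66.37

Step 6: From EC = 62.88, EN = 26, CN = 39, by the inverse law of cosines:
  cos(∠CEN) = (EC² + EN² - CN²) / (2·EC·EN)
  ∠CEN = 18.07°

Step 7: From CE = 62.88, CN = 39, EN = 26, by the inverse law of cosines:
  cos(∠ECN) = (CE² + CN² - EN²) / (2·CE·CN)
  ∠ECN = 11.93°

Step 8: From CE = 62.88, CG = 66.37, EG = 4, by the inverse law of cosines:
  cos(∠ECG) = (CE² + CG² - EG²) / (2·CE·CG)
  ∠ECG = 1.73°

Step 9: From GC = 66.37, GE = 4, CE = 62.88, by the inverse law of cosines:
  cos(∠CGE) = (GC² + GE² - CE²) / (2·GC·GE)
  ∠CGE = 28.27°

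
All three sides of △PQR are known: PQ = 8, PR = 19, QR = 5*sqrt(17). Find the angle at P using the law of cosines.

By the inverse law of cosines: cos(P) = (PQ² + PR² - QR²) / (2 × PQ × PR)
cos(P) = (8² + 19² - (5*sqrt(17))²) / (2 × 8 × 19)
cos(P) = (64 + 361 - (425)) / 304
cos(P) = 0
P = arccos(0) = 90°

90°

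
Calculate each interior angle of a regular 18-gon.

Each interior angle of a regular n-gon is (n - 2) * 180 / n.
For n = 18: (18 - 2) * 180 / 18 = 2880/18 = 160 degrees.

160 degrees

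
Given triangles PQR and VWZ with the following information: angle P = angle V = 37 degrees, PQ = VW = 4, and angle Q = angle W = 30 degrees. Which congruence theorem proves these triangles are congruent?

The given information matches ASA: Two pairs of corresponding angles and the included side are equal (Angle-Side-Angle).

ASA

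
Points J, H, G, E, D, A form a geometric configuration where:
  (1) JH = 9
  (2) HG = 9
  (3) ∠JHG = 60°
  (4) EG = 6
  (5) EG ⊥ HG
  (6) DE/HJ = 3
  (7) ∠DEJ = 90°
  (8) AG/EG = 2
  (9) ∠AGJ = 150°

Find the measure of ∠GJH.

Step 1: By the law of cosines on triangle JHG: JG² = 9² + 9² − 2·9·9·cos(60°) = 81, so JG = 9.
Step 2: By the inverse law of cosines on triangle GJH: cos(∠GJH) = (9² + 9² − 9²) / (2·9·9) = 81/162 = 0.5, so ∠GJH = 60°.

Therefore, the measure of angle ∠GJH = 60°.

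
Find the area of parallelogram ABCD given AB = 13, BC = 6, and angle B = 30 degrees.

Area = a * b * sin(theta)
Area = 13 * 6 * sin(30 degrees)
Area = 78 * 1/2
Area = 39

39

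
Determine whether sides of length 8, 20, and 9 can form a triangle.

No.
The triangle inequality is violated: 8 + 9 = 17 ≤ 20.
These lengths cannot form a triangle.

No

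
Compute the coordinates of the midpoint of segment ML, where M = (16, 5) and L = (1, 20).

The midpoint is the point halfway along the segment.
Move half the horizontal distance: 16 + (1 - 16)/2 = 16 + -15/2 = 17/2
Move half the vertical distance: 5 + (20 - 5)/2 = 5 + 15/2 = 25/2
Midpoint = (17/2, 25/2)

(17/2, 25/2)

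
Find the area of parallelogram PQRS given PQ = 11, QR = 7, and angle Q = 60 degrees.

Area = a * b * sin(theta)
Area = 11 * 7 * sin(60 degrees)
Area = 77 * sqrt(3)/2
Area = 77*sqrt(3)/2

77*sqrt(3)/2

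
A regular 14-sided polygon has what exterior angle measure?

Each exterior angle of a regular n-gon is 360 / n.
For n = 14: 360 / 14 = 180/7 degrees.

180/7 degrees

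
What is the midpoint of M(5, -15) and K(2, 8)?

M = ((x₁ + x₂)/2, (y₁ + y₂)/2)
= ((5 + 2)/2, (-15 + 8)/2)
= (7/2, -7/2) = (7/2, -7/2)

(7/2, -7/2)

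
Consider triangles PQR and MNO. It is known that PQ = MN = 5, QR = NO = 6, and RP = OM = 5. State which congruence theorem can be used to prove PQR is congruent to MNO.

The given information provides:
PQ = MN = 5, QR = NO = 6, and RP = OM = 5
This matches the SSS congruence theorem.
All three pairs of corresponding sides are equal (Side-Side-Side).

SSS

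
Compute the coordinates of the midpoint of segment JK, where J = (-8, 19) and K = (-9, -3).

The midpoint is the point halfway along the segment.
Move half the horizontal distance: -8 + (-9 - -8)/2 = -8 + -1/2 = -17/2
Move half the vertical distance: 19 + (-3 - 19)/2 = 19 + -22/2 = 8
Midpoint = (-17/2, 8)

(-17/2, 8)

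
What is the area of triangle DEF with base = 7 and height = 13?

Area = (1/2) * base * height
Area = (1/2) * 7 * 13
Area = 91/2

91/2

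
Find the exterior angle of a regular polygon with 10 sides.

Each exterior angle of a regular n-gon is 360 / n.
For n = 10: 360 / 10 = 36 degrees.

36 degrees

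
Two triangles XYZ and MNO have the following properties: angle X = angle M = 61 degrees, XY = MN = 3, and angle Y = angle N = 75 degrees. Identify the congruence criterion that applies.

The given information provides:
angle X = angle M = 61 degrees, XY = MN = 3, and angle Y = angle N = 75 degrees
This matches the ASA congruence theorem.
Two pairs of corresponding angles and the included side are equal (Angle-Side-Angle).

ASA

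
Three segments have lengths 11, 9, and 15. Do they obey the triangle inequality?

Sort the sides: 9, 11, 15.
It suffices to check that the sum of the two smallest exceeds the largest:
9 + 11 = 20 > 15. ✓
Yes, a valid triangle can be formed.

Yes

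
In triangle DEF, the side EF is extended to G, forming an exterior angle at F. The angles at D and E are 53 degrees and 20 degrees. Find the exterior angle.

By the exterior angle theorem, an exterior angle of a triangle equals the sum of the two remote interior angles.
Exterior angle = angle D + angle E
Exterior angle = 53 + 20 = 73 degrees

73 degrees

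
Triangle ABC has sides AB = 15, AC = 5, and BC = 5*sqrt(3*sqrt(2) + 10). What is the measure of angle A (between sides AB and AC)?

When all three sides of a triangle are known, the law of cosines can be rearranged to find any angle.
cos(C) = (a² + b² - c²) / (2ab) gives cos(A) = -sqrt(2)/2.
Taking the inverse cosine: A = 135°.

135°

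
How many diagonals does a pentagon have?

Each of the 5 vertices connects to 2 non-adjacent vertices via diagonals.
Total connections = 5 × 2 = 10, but each diagonal is counted twice.
Number of diagonals = 10 / 2 = 5.

5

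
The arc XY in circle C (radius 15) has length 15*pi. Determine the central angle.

The full circumference is 2πr = 30*pi.
The arc is 15*pi / 30*pi = 1/2 of the full circle.
So the central angle = 1/2 × 360° = 180°.

180°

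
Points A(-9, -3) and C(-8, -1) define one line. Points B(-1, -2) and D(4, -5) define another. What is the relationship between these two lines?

Slope of line 1: m1 = (-1 - -3)/(-8 - -9) = 2/1 = 2
Slope of line 2: m2 = (-5 - -2)/(4 - -1) = -3/5 = -3/5
m1 != m2 (2 != -3/5), so not parallel.
m1 * m2 = (2) * (-3/5) = -6/5 != -1, so not perpendicular.
The lines are neither parallel nor perpendicular.

Neither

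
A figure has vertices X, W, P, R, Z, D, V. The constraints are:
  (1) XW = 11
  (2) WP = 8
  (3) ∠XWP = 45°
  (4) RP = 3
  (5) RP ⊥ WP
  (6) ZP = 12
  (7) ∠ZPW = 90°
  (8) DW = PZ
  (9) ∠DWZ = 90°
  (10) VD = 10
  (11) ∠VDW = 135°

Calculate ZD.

From the given relations: DW = PZ = 12.
Step 1: By the law of cosines on triangle ZPW: ZW² = 12² + 8² − 2·12·8·cos(90°) = 208, so ZW = 4·√13.
Step 2: By the law of cosines on triangle ZWD: ZD² = (4·√13)² + 12² − 2·4·√13·12·cos(90°) = 352, so ZD = 4·√22.

Therefore, the length of ZD = 4·√22.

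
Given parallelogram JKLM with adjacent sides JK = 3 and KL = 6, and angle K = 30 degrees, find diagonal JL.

Law of cosines: d^2 = 3^2 + 6^2 - 2(3)(6)cos(30°) = 45 - 18*sqrt(3), so d = 3*sqrt(5 - 2*sqrt(3)).

3*sqrt(5 - 2*sqrt(3))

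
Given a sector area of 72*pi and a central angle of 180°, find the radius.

Sector area A = πr² × θ/360, so r² = 360A / (πθ).
r² = 360 × 72*pi / (π × 180)
r² = 144
r = 12

12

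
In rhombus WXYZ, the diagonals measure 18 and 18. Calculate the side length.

Half-diagonals are 9 and 9. side = sqrt(9^2 + 9^2) = sqrt(162) = 9*sqrt(2)

9*sqrt(2)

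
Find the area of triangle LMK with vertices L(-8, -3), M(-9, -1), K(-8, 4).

The Shoelace formula computes the area from vertex coordinates by summing cross products.
For vertices (-8,-3), (-9,-1), (-8,4):
Signed sum = -8*-1 - -9*-3 + -9*4 - -8*-1 + -8*-3 - -8*4
= -19 + -44 + 56 = -7
Area = (1/2)|-7| = 7/2.

7/2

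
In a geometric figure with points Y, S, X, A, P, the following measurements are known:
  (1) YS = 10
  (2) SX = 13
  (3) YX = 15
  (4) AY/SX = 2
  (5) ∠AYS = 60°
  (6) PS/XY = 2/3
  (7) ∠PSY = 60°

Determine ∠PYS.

From the given relations: PS = 2/3·XY = 2/3·15 = 10.
Step 1: By the law of cosines on triangle YSP: YP² = 10² + 10² − 2·10·10·cos(60°) = 100, so YP = 10.
Step 2: By the inverse law of cosines on triangle PYS: cos(∠PYS) = (10² + 10² − 10²) / (2·10·10) = 100/200 = 0.5, so ∠PYS = 60°.

Therefore, the measure of angle ∠PYS = 60°.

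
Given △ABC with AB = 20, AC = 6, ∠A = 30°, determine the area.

Area = (1/2) * AB * AC * sin(A)
Area = (1/2) * 20 * 6 * sin(30°)
Area = (1/2) * 20 * 6 * 1/2
Area = 30

30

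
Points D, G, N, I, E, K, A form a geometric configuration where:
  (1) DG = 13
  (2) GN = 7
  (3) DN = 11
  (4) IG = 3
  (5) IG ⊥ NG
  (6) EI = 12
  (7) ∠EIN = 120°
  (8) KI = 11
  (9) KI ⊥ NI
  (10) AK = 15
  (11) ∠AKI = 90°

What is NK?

Step 1: By the law of cosines on triangle NGI: NI² = 7² + 3² − 2·7·3·cos(90°) = 58, so NI = √58.
Step 2: By the law of cosines on triangle NIK: NK² = √58² + 11² − 2·√58·11·cos(90°) = 179, so NK = √179.

Therefore, the length of NK = √179.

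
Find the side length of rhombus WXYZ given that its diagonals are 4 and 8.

Half-diagonals are 2 and 4. side = sqrt(2^2 + 4^2) = sqrt(20) = 2*sqrt(5)

2*sqrt(5)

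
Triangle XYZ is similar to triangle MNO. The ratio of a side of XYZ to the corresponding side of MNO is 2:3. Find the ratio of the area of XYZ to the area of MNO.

The ratio of areas of similar triangles equals the square of the side ratio.
Side ratio = 2:3
Area ratio = (2/3)^2 = 4/9 = 4:9

4:9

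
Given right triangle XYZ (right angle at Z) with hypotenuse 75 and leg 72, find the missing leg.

By the Pythagorean theorem: YZ^2 = XY^2 - XZ^2
YZ^2 = 75^2 - 72^2 = 5625 - 5184 = 441
YZ = sqrt(441) = 21

21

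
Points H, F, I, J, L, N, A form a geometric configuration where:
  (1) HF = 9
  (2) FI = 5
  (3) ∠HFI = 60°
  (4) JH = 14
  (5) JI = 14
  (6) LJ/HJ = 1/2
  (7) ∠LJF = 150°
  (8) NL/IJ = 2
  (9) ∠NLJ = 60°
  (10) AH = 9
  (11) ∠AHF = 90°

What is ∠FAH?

Step 1: By the law of cosines on triangle AHF: AF² = 9² + 9² − 2·9·9·cos(90°) = 162, so AF = 9·√2.
Step 2: By the inverse law of cosines on triangle FAH: cos(∠FAH) = ((9·√2)² + 9² − 9²) / (2·9·√2·9) = 162/229.1 = 0.7071, so ∠FAH = 45°.

Therefore, the measure of angle ∠FAH = 45°.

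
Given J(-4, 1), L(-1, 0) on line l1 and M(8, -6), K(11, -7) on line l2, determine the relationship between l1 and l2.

Slope of line 1: m1 = (0 - 1)/(-1 - -4) = -1/3 = -1/3
Slope of line 2: m2 = (-7 - -6)/(11 - 8) = -1/3 = -1/3
m1 = m2, so the lines are parallel.

Parallel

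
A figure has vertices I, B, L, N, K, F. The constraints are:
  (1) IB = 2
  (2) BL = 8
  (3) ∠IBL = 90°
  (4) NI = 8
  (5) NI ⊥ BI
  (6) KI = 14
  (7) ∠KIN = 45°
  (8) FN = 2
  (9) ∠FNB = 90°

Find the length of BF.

Step 1: By the law of cosines on triangle BIN: BN² = 2² + 8² − 2·2·8·cos(90°) = 68, so BN = 2·√17.
Step 2: By the law of cosines on triangle BNF: BF² = (2·√17)² + 2² − 2·2·√17·2·cos(90°) = 72, so BF = 6·√2.

Therefore, the length of BF = 6·√2.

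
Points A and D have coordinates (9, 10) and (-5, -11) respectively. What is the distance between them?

The horizontal distance is |-5 - 9| = 14 and the vertical distance is |-11 - 10| = 21.
By the Pythagorean theorem, d = sqrt(14^2 + 21^2) = sqrt(637) = 7*sqrt(13).

7*sqrt(13)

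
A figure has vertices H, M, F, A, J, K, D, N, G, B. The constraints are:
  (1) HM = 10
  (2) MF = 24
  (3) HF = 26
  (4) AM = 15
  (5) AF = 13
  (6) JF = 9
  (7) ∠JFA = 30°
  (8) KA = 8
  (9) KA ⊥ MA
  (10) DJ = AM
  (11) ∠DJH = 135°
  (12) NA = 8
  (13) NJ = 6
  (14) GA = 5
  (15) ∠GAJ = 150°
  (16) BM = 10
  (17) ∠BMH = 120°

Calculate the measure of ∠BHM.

Step 1: By the law of cosines on triangle HMB: HB² = 10² + 10² − 2·10·10·cos(120°) = 300, so HB = 10·√3.
Step 2: By the inverse law of cosines on triangle BHM: cos(∠BHM) = ((10·√3)² + 10² − 10²) / (2·10·√3·10) = 300/346.41 = 0.866, so ∠BHM = 30°.

Therefore, the measure of angle ∠BHM = 30°.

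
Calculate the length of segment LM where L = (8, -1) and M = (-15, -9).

The horizontal distance is |-15 - 8| = 23 and the vertical distance is |-9 - -1| = 8.
By the Pythagorean theorem, d = sqrt(23^2 + 8^2) = sqrt(593).

sqrt(593)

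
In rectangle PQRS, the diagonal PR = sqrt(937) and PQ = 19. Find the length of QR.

Using the Pythagorean theorem: d^2 = a^2 + b^2
b^2 = d^2 - a^2
b^2 = 937 - 361
b^2 = 576
b = sqrt(576) = 24

24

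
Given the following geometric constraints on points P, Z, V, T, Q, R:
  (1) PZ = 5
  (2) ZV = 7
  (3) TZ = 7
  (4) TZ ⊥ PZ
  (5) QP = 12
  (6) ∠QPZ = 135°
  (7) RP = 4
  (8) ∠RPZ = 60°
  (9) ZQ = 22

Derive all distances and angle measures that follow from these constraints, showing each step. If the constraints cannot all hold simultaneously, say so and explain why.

These constraints are not satisfiable: by the triangle inequality in triangle PZQ, (1) PZ = 5 and (5) QP = 12 force ZQ ≤ 5 + 12 = 17, but (9) says ZQ = 22. No planar figure meets all of them, so nothing further can be derived.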